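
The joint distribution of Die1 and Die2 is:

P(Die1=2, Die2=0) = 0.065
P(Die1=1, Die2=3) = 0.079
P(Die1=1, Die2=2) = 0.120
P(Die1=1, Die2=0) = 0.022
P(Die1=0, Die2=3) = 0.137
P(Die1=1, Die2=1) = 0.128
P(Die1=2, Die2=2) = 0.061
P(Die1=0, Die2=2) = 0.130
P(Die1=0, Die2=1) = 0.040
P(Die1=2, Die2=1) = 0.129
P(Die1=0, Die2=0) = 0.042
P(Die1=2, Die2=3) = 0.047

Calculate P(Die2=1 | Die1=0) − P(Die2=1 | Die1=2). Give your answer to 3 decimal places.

P(Die1=0) = 0.042 + 0.040 + 0.130 + 0.137 = 0.349; P(Die2=1 | Die1=0) = 0.040/0.349 = 0.1146.
P(Die1=2) = 0.065 + 0.129 + 0.061 + 0.047 = 0.302; P(Die2=1 | Die1=2) = 0.129/0.302 = 0.4272.
Difference = -0.313.

-0.313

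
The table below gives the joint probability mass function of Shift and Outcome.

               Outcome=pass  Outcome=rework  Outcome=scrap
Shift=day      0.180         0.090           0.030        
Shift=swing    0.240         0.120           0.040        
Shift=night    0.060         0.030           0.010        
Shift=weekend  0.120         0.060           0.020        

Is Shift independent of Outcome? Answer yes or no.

Every cell satisfies P(Shift,Outcome) = P(Shift)·P(Outcome). For instance P(Shift=night) = 0.100, P(Outcome=scrap) = 0.100, and 0.100×0.100 = 0.010 matches the joint entry. So Shift and Outcome are independent.

yes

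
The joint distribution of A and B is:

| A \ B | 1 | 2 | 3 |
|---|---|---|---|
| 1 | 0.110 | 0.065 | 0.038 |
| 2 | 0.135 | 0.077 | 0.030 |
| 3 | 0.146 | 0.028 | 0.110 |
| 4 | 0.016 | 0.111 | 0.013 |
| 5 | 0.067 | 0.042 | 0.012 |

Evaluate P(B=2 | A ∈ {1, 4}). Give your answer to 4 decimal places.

P(A=1) = 0.110 + 0.065 + 0.038 = 0.213.
P(A=4) = 0.016 + 0.111 + 0.013 = 0.140.
P(A ∈ {1, 4}) = 0.213 + 0.140 = 0.353; P(B=2, A ∈ {1, 4}) = 0.065 + 0.111 = 0.176.
P(B=2 | A ∈ {1, 4}) = 0.176/0.353 = 0.4986.

0.4986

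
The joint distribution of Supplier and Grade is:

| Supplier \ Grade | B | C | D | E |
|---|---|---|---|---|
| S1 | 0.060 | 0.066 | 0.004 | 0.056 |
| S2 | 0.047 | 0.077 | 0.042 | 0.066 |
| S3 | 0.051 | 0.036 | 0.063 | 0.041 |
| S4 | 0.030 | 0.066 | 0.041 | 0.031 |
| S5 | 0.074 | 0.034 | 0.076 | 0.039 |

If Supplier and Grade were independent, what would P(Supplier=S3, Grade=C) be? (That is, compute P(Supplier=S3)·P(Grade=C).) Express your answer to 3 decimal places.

P(Supplier=S3) = 0.051 + 0.036 + 0.063 + 0.041 = 0.191.
P(Grade=C) = 0.066 + 0.077 + 0.036 + 0.066 + 0.034 = 0.279.
Product: 0.191 × 0.279 = 0.053.

0.053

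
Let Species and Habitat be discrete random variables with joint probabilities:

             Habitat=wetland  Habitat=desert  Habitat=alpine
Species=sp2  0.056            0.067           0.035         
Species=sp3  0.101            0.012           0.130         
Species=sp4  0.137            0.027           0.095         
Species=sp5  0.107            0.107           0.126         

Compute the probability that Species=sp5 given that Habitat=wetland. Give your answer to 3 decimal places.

P(Habitat=wetland) = 0.056 + 0.101 + 0.137 + 0.107 = 0.401.
P(Species=sp5 | Habitat=wetland) = 0.107/0.401 = 0.267.

0.267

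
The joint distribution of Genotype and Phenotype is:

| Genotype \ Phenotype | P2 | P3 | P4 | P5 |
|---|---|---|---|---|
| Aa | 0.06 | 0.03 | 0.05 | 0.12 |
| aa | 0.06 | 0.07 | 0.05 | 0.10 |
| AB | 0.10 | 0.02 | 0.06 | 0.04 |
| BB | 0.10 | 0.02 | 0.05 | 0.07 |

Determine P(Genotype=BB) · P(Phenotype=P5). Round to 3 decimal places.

P(Genotype=BB) = 0.10 + 0.02 + 0.05 + 0.07 = 0.24.
P(Phenotype=P5) = 0.12 + 0.10 + 0.04 + 0.07 = 0.33.
Product: 0.24 × 0.33 = 0.079.

0.079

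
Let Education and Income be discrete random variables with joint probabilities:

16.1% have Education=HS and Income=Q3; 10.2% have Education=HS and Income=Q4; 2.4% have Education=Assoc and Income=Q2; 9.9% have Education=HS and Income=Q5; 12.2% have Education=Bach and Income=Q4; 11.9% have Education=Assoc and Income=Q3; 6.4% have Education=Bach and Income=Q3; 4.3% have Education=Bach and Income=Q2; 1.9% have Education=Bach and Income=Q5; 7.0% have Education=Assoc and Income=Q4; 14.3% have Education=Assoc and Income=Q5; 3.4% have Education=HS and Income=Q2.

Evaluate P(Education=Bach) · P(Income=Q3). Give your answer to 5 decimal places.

0.08531

P(Education=Bach) = 0.043 + 0.064 + 0.122 + 0.019 = 0.248.
P(Income=Q3) = 0.161 + 0.119 + 0.064 = 0.344.
Product: 0.248 × 0.344 = 0.08531.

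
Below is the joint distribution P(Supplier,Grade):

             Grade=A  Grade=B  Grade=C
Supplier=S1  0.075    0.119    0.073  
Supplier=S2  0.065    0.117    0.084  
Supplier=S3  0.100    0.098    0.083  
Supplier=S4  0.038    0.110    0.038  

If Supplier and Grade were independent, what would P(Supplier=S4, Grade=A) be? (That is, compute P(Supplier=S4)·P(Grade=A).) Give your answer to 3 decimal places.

P(Supplier=S4) = 0.038 + 0.110 + 0.038 = 0.186.
P(Grade=A) = 0.075 + 0.065 + 0.100 + 0.038 = 0.278.
Product: 0.186 × 0.278 = 0.052.

0.052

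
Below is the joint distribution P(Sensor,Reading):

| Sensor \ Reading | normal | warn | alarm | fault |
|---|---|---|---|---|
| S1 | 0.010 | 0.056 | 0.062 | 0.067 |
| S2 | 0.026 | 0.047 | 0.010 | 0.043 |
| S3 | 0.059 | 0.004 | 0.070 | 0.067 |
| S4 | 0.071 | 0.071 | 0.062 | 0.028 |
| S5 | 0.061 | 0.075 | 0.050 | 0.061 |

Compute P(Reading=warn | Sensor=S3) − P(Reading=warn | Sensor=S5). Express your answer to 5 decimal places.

-0.28364

P(Sensor=S3) = 0.059 + 0.004 + 0.070 + 0.067 = 0.200; P(Reading=warn | Sensor=S3) = 0.004/0.200 = 0.020000.
P(Sensor=S5) = 0.061 + 0.075 + 0.050 + 0.061 = 0.247; P(Reading=warn | Sensor=S5) = 0.075/0.247 = 0.303644.
Difference = -0.28364.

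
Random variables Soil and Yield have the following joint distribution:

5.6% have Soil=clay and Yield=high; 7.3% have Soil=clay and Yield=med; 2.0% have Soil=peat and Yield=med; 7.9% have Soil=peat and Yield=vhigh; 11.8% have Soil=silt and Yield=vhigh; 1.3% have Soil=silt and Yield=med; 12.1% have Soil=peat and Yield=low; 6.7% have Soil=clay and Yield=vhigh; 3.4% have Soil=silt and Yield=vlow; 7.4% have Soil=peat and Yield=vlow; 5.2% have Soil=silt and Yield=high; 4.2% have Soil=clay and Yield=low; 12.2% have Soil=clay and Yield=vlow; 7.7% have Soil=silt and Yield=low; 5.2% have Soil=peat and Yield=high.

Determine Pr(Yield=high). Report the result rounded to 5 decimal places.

P(Yield=high) = 0.056 + 0.052 + 0.052 = 0.160.

0.16000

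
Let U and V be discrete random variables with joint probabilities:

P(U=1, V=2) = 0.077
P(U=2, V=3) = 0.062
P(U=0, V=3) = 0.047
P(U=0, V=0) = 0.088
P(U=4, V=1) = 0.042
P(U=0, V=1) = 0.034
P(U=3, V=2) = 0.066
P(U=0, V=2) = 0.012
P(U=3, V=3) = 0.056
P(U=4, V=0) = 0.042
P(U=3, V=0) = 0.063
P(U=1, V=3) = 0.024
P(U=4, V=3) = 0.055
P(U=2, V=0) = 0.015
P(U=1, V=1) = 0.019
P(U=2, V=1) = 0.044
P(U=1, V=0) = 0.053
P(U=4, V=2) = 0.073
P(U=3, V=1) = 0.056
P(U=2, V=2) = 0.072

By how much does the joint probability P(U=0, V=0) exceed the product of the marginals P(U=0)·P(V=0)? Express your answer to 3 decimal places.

0.041

P(U=0) = 0.088 + 0.034 + 0.012 + 0.047 = 0.181.
P(V=0) = 0.088 + 0.053 + 0.015 + 0.063 + 0.042 = 0.261.
P(U=0, V=0) − P(U=0)P(V=0) = 0.088 − 0.181×0.261 = 0.041.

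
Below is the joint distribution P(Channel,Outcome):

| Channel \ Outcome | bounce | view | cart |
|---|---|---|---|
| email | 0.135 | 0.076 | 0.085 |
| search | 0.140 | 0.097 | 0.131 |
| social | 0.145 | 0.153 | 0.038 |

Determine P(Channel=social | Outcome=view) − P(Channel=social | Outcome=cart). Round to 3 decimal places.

0.320

P(Outcome=view) = 0.076 + 0.097 + 0.153 = 0.326; P(Channel=social | Outcome=view) = 0.153/0.326 = 0.4693.
P(Outcome=cart) = 0.085 + 0.131 + 0.038 = 0.254; P(Channel=social | Outcome=cart) = 0.038/0.254 = 0.1496.
Difference = 0.320.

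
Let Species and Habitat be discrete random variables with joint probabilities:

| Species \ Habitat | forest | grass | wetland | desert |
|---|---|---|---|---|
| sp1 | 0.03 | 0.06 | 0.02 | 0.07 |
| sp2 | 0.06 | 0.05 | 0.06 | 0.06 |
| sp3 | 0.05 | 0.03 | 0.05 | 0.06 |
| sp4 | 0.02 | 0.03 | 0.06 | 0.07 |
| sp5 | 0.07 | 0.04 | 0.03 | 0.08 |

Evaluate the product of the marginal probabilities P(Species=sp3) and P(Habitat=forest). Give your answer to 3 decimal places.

P(Species=sp3) = 0.05 + 0.03 + 0.05 + 0.06 = 0.19.
P(Habitat=forest) = 0.03 + 0.06 + 0.05 + 0.02 + 0.07 = 0.23.
Product: 0.19 × 0.23 = 0.044.

0.044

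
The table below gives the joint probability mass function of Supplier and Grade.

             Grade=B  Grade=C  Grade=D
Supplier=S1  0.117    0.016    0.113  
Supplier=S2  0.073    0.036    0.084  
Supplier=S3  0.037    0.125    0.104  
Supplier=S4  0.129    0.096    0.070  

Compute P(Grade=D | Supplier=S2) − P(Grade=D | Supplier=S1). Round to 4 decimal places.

P(Supplier=S2) = 0.073 + 0.036 + 0.084 = 0.193; P(Grade=D | Supplier=S2) = 0.084/0.193 = 0.43523.
P(Supplier=S1) = 0.117 + 0.016 + 0.113 = 0.246; P(Grade=D | Supplier=S1) = 0.113/0.246 = 0.45935.
Difference = -0.0241.

-0.0241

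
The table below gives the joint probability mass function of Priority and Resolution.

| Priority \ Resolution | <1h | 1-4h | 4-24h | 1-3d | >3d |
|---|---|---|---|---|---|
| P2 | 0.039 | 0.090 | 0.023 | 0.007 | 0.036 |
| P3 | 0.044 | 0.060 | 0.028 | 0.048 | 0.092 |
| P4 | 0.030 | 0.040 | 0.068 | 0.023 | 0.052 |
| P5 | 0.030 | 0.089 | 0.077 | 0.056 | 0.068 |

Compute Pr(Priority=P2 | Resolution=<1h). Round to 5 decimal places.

0.27273

P(Resolution=<1h) = 0.039 + 0.044 + 0.030 + 0.030 = 0.143.
P(Priority=P2 | Resolution=<1h) = 0.039/0.143 = 0.27273.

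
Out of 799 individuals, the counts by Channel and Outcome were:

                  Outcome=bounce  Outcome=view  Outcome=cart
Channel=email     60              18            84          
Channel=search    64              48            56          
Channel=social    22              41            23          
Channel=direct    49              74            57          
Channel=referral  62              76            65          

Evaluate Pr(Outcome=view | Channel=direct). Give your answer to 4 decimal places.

0.4111

Total with Channel=direct: 49 + 74 + 57 = 180.
P(Outcome=view | Channel=direct) = 74/180 = 0.4111.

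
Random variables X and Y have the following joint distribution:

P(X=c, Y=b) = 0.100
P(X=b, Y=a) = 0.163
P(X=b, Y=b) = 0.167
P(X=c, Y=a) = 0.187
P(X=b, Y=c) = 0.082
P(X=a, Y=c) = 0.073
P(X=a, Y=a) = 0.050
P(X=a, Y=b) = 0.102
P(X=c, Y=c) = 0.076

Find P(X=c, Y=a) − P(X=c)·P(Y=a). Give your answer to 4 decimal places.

0.0418

P(X=c) = 0.187 + 0.100 + 0.076 = 0.363.
P(Y=a) = 0.050 + 0.163 + 0.187 = 0.400.
P(X=c, Y=a) − P(X=c)P(Y=a) = 0.187 − 0.363×0.400 = 0.0418.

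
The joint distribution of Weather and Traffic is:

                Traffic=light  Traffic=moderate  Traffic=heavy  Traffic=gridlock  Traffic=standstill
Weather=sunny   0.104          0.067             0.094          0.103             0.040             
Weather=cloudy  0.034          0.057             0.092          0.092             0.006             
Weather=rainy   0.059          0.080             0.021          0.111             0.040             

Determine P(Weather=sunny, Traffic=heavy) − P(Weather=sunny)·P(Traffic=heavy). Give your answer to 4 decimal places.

0.0095

P(Weather=sunny) = 0.104 + 0.067 + 0.094 + 0.103 + 0.040 = 0.408.
P(Traffic=heavy) = 0.094 + 0.092 + 0.021 = 0.207.
P(Weather=sunny, Traffic=heavy) − P(Weather=sunny)P(Traffic=heavy) = 0.094 − 0.408×0.207 = 0.0095.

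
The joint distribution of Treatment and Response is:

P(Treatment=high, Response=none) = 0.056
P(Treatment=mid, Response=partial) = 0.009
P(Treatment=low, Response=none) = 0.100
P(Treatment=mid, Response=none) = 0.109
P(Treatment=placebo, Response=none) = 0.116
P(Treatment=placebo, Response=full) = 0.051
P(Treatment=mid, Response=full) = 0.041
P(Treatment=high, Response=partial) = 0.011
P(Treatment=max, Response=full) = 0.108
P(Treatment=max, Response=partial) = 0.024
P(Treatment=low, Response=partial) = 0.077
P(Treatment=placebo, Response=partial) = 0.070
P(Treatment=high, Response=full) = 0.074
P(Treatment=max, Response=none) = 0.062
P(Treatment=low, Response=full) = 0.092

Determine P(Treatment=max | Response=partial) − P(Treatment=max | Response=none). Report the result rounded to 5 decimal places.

P(Response=partial) = 0.070 + 0.077 + 0.009 + 0.011 + 0.024 = 0.191; P(Treatment=max | Response=partial) = 0.024/0.191 = 0.125654.
P(Response=none) = 0.116 + 0.100 + 0.109 + 0.056 + 0.062 = 0.443; P(Treatment=max | Response=none) = 0.062/0.443 = 0.139955.
Difference = -0.01430.

-0.01430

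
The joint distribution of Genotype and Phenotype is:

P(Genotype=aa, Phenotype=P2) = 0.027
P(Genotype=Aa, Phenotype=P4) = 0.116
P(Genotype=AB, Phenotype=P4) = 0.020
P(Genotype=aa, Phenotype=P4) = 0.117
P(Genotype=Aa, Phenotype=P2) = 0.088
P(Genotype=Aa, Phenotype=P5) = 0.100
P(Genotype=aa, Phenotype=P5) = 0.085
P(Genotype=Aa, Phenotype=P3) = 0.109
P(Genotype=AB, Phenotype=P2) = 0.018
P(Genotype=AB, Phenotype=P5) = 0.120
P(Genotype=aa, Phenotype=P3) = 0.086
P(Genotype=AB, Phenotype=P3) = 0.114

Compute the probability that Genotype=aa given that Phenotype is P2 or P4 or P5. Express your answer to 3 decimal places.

P(Phenotype=P2) = 0.088 + 0.027 + 0.018 = 0.133.
P(Phenotype=P4) = 0.116 + 0.117 + 0.020 = 0.253.
P(Phenotype=P5) = 0.100 + 0.085 + 0.120 = 0.305.
P(Phenotype ∈ {P2, P4, P5}) = 0.133 + 0.253 + 0.305 = 0.691; P(Genotype=aa, Phenotype ∈ {P2, P4, P5}) = 0.027 + 0.117 + 0.085 = 0.229.
P(Genotype=aa | Phenotype ∈ {P2, P4, P5}) = 0.229/0.691 = 0.331.

0.331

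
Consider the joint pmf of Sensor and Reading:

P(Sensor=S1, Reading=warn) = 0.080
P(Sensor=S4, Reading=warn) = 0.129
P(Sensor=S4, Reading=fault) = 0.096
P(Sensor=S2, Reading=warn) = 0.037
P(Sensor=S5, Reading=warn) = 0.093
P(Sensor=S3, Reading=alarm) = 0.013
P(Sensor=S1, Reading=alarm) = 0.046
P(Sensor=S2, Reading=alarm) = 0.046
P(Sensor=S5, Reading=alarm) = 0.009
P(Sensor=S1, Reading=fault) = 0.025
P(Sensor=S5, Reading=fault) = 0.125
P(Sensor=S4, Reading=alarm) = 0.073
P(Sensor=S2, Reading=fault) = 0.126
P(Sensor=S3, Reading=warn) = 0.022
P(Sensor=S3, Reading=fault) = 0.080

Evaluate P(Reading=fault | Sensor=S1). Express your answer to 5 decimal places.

0.16556

P(Sensor=S1) = 0.080 + 0.046 + 0.025 = 0.151.
P(Reading=fault | Sensor=S1) = 0.025/0.151 = 0.16556.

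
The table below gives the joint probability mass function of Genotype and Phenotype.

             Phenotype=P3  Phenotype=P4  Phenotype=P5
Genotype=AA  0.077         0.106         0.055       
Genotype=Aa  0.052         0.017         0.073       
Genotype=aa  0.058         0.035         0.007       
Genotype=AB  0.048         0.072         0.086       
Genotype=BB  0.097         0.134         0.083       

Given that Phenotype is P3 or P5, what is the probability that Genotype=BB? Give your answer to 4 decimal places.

0.2830

P(Phenotype=P3) = 0.077 + 0.052 + 0.058 + 0.048 + 0.097 = 0.332.
P(Phenotype=P5) = 0.055 + 0.073 + 0.007 + 0.086 + 0.083 = 0.304.
P(Phenotype ∈ {P3, P5}) = 0.332 + 0.304 = 0.636; P(Genotype=BB, Phenotype ∈ {P3, P5}) = 0.097 + 0.083 = 0.180.
P(Genotype=BB | Phenotype ∈ {P3, P5}) = 0.180/0.636 = 0.2830.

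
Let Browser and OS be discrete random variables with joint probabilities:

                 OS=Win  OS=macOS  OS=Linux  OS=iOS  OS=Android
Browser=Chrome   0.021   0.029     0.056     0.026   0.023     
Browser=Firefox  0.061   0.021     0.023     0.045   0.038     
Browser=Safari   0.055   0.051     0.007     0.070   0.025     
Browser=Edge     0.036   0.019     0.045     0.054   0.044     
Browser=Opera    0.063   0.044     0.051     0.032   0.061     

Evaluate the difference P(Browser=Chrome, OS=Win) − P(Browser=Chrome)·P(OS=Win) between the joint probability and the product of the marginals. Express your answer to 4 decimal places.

-0.0156

P(Browser=Chrome) = 0.021 + 0.029 + 0.056 + 0.026 + 0.023 = 0.155.
P(OS=Win) = 0.021 + 0.061 + 0.055 + 0.036 + 0.063 = 0.236.
P(Browser=Chrome, OS=Win) − P(Browser=Chrome)P(OS=Win) = 0.021 − 0.155×0.236 = -0.0156.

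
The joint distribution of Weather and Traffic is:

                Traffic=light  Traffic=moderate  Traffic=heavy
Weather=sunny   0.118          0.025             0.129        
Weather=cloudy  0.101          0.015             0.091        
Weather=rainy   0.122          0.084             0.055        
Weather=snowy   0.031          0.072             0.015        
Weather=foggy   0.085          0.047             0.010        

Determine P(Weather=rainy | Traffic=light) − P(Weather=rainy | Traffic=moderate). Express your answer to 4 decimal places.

P(Traffic=light) = 0.118 + 0.101 + 0.122 + 0.031 + 0.085 = 0.457; P(Weather=rainy | Traffic=light) = 0.122/0.457 = 0.26696.
P(Traffic=moderate) = 0.025 + 0.015 + 0.084 + 0.072 + 0.047 = 0.243; P(Weather=rainy | Traffic=moderate) = 0.084/0.243 = 0.34568.
Difference = -0.0787.

-0.0787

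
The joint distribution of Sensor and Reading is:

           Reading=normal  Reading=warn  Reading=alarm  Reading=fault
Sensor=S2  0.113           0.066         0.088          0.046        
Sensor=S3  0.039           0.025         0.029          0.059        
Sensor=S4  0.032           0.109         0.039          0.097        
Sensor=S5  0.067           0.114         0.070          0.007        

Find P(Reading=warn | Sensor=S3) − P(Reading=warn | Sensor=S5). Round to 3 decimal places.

P(Sensor=S3) = 0.039 + 0.025 + 0.029 + 0.059 = 0.152; P(Reading=warn | Sensor=S3) = 0.025/0.152 = 0.1645.
P(Sensor=S5) = 0.067 + 0.114 + 0.070 + 0.007 = 0.258; P(Reading=warn | Sensor=S5) = 0.114/0.258 = 0.4419.
Difference = -0.277.

-0.277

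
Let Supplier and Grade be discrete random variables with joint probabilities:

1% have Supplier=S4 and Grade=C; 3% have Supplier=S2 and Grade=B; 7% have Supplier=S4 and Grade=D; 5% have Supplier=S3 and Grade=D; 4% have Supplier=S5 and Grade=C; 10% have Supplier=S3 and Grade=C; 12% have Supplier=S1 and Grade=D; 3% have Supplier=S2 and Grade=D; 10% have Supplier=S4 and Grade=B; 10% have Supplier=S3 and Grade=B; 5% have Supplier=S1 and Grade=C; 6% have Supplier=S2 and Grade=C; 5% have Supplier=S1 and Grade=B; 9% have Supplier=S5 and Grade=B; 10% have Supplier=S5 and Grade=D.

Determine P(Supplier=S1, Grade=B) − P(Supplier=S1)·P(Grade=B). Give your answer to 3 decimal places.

P(Supplier=S1) = 0.05 + 0.05 + 0.12 = 0.22.
P(Grade=B) = 0.05 + 0.03 + 0.10 + 0.10 + 0.09 = 0.37.
P(Supplier=S1, Grade=B) − P(Supplier=S1)P(Grade=B) = 0.05 − 0.22×0.37 = -0.031.

-0.031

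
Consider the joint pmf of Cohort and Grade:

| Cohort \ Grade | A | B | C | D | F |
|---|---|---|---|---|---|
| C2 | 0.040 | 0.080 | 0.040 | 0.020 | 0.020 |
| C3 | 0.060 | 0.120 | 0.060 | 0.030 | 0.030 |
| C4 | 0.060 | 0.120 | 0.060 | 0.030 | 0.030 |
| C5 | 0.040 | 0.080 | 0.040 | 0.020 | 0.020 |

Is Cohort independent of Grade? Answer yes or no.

Every cell satisfies P(Cohort,Grade) = P(Cohort)·P(Grade). For instance P(Cohort=C3) = 0.300, P(Grade=D) = 0.100, and 0.300×0.100 = 0.030 matches the joint entry. So Cohort and Grade are independent.

yes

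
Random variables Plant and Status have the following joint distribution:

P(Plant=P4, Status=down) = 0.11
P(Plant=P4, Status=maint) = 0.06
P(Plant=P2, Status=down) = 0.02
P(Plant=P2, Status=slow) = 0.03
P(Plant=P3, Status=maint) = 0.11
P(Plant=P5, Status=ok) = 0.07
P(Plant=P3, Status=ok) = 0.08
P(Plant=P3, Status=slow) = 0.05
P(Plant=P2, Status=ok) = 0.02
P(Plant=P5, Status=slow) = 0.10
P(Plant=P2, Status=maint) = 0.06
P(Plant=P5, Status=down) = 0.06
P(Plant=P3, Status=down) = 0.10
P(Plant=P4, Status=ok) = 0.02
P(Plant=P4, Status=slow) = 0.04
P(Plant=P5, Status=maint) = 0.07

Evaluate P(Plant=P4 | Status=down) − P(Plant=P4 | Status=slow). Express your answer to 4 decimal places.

0.1975

P(Status=down) = 0.02 + 0.10 + 0.11 + 0.06 = 0.29; P(Plant=P4 | Status=down) = 0.11/0.29 = 0.37931.
P(Status=slow) = 0.03 + 0.05 + 0.04 + 0.10 = 0.22; P(Plant=P4 | Status=slow) = 0.04/0.22 = 0.18182.
Difference = 0.1975.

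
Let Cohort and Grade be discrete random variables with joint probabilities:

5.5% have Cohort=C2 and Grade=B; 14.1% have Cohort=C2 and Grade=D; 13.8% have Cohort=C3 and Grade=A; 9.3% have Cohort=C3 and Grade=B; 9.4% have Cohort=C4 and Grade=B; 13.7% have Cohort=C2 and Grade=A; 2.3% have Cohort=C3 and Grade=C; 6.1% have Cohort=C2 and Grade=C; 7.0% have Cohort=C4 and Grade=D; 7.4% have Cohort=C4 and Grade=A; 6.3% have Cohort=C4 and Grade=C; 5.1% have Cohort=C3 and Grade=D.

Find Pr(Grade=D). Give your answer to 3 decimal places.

0.262

P(Grade=D) = 0.141 + 0.051 + 0.070 = 0.262.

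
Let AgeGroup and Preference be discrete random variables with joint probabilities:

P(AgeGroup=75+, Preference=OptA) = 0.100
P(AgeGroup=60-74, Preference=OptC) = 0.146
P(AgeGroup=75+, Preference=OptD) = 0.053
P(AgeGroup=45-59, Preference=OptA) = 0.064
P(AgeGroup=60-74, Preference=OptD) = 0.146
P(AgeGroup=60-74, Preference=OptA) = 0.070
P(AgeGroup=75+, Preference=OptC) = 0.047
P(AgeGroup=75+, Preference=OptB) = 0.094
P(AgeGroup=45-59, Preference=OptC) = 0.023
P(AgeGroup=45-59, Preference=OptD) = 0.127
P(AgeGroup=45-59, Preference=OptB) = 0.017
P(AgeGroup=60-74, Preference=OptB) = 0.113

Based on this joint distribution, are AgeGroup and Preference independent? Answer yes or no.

no

P(AgeGroup=45-59) = 0.231 and P(Preference=OptD) = 0.326, so their product is 0.07531, but P(AgeGroup=45-59, Preference=OptD) = 0.127. Since these differ, AgeGroup and Preference are not independent.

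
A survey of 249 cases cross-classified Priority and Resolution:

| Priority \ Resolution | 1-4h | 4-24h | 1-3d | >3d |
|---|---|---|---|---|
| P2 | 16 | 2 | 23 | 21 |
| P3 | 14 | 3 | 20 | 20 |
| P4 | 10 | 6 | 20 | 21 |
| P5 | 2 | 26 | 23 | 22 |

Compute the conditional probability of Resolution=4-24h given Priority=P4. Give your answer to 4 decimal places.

Total with Priority=P4: 10 + 6 + 20 + 21 = 57.
P(Resolution=4-24h | Priority=P4) = 6/57 = 0.1053.

0.1053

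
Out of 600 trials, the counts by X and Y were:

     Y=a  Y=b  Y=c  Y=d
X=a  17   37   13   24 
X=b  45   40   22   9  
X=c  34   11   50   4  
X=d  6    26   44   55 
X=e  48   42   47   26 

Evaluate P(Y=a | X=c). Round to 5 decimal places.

0.34343

Total with X=c: 34 + 11 + 50 + 4 = 99.
P(Y=a | X=c) = 34/99 = 0.34343.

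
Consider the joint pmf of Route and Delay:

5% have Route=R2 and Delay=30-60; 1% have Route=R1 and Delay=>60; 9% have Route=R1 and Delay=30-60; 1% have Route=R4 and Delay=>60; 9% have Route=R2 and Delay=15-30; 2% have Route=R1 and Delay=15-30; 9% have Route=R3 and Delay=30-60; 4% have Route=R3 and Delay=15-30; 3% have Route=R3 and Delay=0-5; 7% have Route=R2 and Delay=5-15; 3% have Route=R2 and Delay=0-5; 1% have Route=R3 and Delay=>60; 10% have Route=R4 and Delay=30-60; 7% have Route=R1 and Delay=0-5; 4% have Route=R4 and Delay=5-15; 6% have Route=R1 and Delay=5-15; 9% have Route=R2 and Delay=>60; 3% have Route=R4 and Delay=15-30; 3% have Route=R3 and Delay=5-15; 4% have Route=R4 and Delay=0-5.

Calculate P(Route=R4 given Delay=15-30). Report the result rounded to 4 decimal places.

0.1667

P(Delay=15-30) = 0.02 + 0.09 + 0.04 + 0.03 = 0.18.
P(Route=R4 | Delay=15-30) = 0.03/0.18 = 0.1667.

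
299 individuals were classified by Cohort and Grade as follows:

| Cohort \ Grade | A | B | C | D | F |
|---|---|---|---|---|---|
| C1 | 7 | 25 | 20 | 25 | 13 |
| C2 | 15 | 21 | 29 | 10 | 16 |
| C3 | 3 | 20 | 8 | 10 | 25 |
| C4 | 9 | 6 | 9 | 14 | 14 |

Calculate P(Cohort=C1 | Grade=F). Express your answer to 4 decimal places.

0.1912

Total with Grade=F: 13 + 16 + 25 + 14 = 68.
P(Cohort=C1 | Grade=F) = 13/68 = 0.1912.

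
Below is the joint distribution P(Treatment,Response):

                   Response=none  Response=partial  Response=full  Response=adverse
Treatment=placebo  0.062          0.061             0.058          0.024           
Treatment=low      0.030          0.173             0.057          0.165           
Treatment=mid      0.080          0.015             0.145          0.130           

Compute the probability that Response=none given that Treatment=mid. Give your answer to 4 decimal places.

P(Treatment=mid) = 0.080 + 0.015 + 0.145 + 0.130 = 0.370.
P(Response=none | Treatment=mid) = 0.080/0.370 = 0.2162.

0.2162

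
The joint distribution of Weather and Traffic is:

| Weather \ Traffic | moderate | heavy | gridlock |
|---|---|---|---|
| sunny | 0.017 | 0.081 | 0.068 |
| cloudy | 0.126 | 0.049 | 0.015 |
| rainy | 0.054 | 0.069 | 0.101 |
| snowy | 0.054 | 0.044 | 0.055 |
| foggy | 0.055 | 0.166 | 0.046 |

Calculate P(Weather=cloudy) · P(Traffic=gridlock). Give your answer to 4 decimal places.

0.0542

P(Weather=cloudy) = 0.126 + 0.049 + 0.015 = 0.190.
P(Traffic=gridlock) = 0.068 + 0.015 + 0.101 + 0.055 + 0.046 = 0.285.
Product: 0.190 × 0.285 = 0.0542.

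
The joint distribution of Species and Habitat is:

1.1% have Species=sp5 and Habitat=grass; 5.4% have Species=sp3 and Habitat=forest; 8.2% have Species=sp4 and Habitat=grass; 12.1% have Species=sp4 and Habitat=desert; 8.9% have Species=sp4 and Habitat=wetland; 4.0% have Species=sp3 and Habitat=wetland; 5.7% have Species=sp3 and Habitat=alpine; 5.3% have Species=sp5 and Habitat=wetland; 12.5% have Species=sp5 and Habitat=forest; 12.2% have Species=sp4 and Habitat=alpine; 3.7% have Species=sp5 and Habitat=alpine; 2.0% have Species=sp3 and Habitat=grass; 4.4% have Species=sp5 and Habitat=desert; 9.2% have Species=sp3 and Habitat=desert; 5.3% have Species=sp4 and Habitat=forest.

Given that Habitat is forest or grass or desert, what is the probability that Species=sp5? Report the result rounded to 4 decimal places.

0.2990

P(Habitat=forest) = 0.054 + 0.053 + 0.125 = 0.232.
P(Habitat=grass) = 0.020 + 0.082 + 0.011 = 0.113.
P(Habitat=desert) = 0.092 + 0.121 + 0.044 = 0.257.
P(Habitat ∈ {forest, grass, desert}) = 0.232 + 0.113 + 0.257 = 0.602; P(Species=sp5, Habitat ∈ {forest, grass, desert}) = 0.125 + 0.011 + 0.044 = 0.180.
P(Species=sp5 | Habitat ∈ {forest, grass, desert}) = 0.180/0.602 = 0.2990.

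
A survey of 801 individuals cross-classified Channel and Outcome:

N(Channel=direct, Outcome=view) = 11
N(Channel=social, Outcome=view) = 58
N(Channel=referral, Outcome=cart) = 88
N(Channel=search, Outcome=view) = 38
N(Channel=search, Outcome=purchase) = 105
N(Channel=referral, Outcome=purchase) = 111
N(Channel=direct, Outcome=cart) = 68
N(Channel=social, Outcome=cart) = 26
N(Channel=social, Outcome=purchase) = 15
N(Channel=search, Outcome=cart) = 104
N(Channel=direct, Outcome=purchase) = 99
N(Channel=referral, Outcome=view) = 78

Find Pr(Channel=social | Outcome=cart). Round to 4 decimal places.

0.0909

Total with Outcome=cart: 104 + 26 + 68 + 88 = 286.
P(Channel=social | Outcome=cart) = 26/286 = 0.0909.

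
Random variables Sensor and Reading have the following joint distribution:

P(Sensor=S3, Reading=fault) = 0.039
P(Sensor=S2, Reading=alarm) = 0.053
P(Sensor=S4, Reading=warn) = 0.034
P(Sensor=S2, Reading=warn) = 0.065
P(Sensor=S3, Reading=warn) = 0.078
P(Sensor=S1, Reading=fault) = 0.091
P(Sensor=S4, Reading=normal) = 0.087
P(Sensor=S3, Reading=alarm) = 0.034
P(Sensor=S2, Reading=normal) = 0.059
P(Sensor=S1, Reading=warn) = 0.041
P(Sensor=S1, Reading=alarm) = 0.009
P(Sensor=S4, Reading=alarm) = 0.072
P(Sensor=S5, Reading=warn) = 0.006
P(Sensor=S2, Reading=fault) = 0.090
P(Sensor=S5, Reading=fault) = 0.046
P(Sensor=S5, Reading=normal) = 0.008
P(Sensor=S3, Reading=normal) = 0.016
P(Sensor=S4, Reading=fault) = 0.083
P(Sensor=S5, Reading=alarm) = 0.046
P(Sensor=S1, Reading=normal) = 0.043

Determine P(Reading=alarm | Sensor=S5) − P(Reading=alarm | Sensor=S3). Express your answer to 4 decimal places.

P(Sensor=S5) = 0.008 + 0.006 + 0.046 + 0.046 = 0.106; P(Reading=alarm | Sensor=S5) = 0.046/0.106 = 0.43396.
P(Sensor=S3) = 0.016 + 0.078 + 0.034 + 0.039 = 0.167; P(Reading=alarm | Sensor=S3) = 0.034/0.167 = 0.20359.
Difference = 0.2304.

0.2304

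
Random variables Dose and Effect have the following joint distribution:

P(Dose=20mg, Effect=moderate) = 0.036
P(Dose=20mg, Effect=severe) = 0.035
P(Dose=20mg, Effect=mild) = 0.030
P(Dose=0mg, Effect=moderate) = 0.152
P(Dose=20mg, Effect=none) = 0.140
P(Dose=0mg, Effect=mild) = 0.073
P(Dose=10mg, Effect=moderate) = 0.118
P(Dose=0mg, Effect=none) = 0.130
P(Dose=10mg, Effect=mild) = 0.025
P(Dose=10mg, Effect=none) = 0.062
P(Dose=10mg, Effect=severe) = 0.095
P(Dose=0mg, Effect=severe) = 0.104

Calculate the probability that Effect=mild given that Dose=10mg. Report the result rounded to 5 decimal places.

P(Dose=10mg) = 0.062 + 0.025 + 0.118 + 0.095 = 0.300.
P(Effect=mild | Dose=10mg) = 0.025/0.300 = 0.08333.

0.08333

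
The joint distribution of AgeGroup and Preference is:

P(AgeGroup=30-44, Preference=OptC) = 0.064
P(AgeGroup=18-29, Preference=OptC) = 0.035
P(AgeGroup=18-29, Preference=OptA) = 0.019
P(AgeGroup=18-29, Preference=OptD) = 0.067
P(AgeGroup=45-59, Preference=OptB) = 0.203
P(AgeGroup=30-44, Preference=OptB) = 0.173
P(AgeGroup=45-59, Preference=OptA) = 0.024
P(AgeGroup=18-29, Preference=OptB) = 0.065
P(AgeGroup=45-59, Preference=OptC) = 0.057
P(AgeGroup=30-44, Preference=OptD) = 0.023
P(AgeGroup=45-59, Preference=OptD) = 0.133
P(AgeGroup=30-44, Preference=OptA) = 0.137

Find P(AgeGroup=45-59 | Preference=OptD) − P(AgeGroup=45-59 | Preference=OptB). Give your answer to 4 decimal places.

0.1361

P(Preference=OptD) = 0.067 + 0.023 + 0.133 = 0.223; P(AgeGroup=45-59 | Preference=OptD) = 0.133/0.223 = 0.59641.
P(Preference=OptB) = 0.065 + 0.173 + 0.203 = 0.441; P(AgeGroup=45-59 | Preference=OptB) = 0.203/0.441 = 0.46032.
Difference = 0.1361.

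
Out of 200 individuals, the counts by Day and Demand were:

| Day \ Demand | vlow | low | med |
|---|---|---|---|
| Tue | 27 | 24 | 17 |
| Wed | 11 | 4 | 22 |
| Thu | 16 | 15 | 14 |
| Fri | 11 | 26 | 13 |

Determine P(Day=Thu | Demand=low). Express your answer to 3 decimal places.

0.217

Total with Demand=low: 24 + 4 + 15 + 26 = 69.
P(Day=Thu | Demand=low) = 15/69 = 0.217.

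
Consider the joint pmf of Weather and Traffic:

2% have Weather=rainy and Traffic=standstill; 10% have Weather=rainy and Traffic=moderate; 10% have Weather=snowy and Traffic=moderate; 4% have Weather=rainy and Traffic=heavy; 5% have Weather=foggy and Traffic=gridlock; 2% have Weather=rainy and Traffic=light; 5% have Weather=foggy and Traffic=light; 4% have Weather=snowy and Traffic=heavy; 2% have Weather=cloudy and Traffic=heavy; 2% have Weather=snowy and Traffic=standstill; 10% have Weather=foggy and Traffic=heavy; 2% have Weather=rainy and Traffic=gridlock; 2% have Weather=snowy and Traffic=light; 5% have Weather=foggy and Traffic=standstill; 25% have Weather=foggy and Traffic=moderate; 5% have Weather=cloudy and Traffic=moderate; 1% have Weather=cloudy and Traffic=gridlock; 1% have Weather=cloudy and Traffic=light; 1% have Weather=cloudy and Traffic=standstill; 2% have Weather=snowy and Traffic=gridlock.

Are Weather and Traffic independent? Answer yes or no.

Every cell satisfies P(Weather,Traffic) = P(Weather)·P(Traffic). For instance P(Weather=rainy) = 0.20, P(Traffic=heavy) = 0.20, and 0.20×0.20 = 0.04 matches the joint entry. So Weather and Traffic are independent.

yes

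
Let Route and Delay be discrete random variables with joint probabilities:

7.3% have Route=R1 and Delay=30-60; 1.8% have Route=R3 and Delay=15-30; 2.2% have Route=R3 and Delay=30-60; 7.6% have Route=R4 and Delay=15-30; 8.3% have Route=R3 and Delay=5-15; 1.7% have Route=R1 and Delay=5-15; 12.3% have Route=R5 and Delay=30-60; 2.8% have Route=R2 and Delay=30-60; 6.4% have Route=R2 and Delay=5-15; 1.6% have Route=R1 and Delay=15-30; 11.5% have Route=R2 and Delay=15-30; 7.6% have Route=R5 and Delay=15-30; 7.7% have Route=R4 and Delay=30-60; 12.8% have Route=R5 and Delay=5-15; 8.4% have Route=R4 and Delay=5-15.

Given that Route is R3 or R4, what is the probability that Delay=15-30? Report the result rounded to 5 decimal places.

0.26111

P(Route=R3) = 0.083 + 0.018 + 0.022 = 0.123.
P(Route=R4) = 0.084 + 0.076 + 0.077 = 0.237.
P(Route ∈ {R3, R4}) = 0.123 + 0.237 = 0.360; P(Delay=15-30, Route ∈ {R3, R4}) = 0.018 + 0.076 = 0.094.
P(Delay=15-30 | Route ∈ {R3, R4}) = 0.094/0.360 = 0.26111.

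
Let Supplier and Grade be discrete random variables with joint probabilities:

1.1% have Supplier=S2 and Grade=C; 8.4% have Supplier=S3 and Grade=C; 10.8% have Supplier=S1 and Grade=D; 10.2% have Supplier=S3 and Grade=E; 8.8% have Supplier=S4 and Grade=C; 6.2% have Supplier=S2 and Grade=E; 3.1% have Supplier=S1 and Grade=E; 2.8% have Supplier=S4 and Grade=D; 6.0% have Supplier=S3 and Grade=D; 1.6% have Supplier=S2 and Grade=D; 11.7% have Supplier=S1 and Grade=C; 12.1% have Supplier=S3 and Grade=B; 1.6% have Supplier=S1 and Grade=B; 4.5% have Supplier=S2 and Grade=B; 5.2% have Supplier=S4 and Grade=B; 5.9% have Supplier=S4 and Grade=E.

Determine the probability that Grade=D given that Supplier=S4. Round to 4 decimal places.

0.1233

P(Supplier=S4) = 0.052 + 0.088 + 0.028 + 0.059 = 0.227.
P(Grade=D | Supplier=S4) = 0.028/0.227 = 0.1233.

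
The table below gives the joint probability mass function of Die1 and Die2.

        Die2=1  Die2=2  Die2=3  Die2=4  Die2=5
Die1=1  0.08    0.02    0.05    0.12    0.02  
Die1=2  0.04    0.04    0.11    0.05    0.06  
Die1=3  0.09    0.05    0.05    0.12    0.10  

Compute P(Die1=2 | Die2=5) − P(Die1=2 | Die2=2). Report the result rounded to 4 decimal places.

P(Die2=5) = 0.02 + 0.06 + 0.10 = 0.18; P(Die1=2 | Die2=5) = 0.06/0.18 = 0.33333.
P(Die2=2) = 0.02 + 0.04 + 0.05 = 0.11; P(Die1=2 | Die2=2) = 0.04/0.11 = 0.36364.
Difference = -0.0303.

-0.0303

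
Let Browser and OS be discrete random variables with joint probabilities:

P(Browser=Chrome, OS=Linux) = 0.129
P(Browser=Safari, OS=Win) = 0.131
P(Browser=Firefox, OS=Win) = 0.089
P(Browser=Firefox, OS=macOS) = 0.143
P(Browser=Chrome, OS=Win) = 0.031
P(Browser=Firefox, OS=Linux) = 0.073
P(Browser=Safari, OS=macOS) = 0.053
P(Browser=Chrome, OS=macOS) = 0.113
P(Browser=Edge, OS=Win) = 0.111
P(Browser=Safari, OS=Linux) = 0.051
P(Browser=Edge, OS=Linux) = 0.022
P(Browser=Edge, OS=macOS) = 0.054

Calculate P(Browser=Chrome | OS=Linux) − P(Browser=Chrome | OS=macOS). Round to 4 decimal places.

P(OS=Linux) = 0.129 + 0.073 + 0.051 + 0.022 = 0.275; P(Browser=Chrome | OS=Linux) = 0.129/0.275 = 0.46909.
P(OS=macOS) = 0.113 + 0.143 + 0.053 + 0.054 = 0.363; P(Browser=Chrome | OS=macOS) = 0.113/0.363 = 0.31129.
Difference = 0.1578.

0.1578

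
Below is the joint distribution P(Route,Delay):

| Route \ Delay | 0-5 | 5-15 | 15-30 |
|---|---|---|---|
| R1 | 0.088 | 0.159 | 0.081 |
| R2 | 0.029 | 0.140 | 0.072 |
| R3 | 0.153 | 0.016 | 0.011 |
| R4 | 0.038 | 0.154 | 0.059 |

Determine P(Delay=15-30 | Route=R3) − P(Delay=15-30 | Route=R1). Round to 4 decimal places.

P(Route=R3) = 0.153 + 0.016 + 0.011 = 0.180; P(Delay=15-30 | Route=R3) = 0.011/0.180 = 0.06111.
P(Route=R1) = 0.088 + 0.159 + 0.081 = 0.328; P(Delay=15-30 | Route=R1) = 0.081/0.328 = 0.24695.
Difference = -0.1858.

-0.1858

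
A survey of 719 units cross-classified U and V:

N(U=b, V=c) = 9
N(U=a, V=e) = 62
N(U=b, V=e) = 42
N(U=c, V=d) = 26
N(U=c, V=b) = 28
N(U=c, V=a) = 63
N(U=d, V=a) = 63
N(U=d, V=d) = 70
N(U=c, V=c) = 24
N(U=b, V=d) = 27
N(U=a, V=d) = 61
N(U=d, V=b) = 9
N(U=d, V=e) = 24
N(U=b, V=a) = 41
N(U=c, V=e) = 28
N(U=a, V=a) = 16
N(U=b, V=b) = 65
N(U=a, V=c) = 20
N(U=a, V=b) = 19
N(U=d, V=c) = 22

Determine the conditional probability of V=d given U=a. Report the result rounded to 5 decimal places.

0.34270

Total with U=a: 16 + 19 + 20 + 61 + 62 = 178.
P(V=d | U=a) = 61/178 = 0.34270.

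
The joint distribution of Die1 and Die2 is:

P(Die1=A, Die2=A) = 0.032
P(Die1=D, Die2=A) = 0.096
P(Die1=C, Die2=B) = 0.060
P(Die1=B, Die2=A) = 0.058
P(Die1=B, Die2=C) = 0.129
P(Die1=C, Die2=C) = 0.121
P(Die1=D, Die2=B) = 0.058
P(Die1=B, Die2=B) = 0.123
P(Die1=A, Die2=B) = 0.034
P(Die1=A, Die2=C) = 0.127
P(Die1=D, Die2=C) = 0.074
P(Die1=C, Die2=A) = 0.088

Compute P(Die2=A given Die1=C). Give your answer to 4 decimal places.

0.3271

P(Die1=C) = 0.088 + 0.060 + 0.121 = 0.269.
P(Die2=A | Die1=C) = 0.088/0.269 = 0.3271.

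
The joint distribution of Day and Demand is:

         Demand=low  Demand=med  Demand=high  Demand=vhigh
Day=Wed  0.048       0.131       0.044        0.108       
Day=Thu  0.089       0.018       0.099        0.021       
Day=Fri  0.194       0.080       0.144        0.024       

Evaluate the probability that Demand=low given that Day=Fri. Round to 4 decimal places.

0.4389

P(Day=Fri) = 0.194 + 0.080 + 0.144 + 0.024 = 0.442.
P(Demand=low | Day=Fri) = 0.194/0.442 = 0.4389.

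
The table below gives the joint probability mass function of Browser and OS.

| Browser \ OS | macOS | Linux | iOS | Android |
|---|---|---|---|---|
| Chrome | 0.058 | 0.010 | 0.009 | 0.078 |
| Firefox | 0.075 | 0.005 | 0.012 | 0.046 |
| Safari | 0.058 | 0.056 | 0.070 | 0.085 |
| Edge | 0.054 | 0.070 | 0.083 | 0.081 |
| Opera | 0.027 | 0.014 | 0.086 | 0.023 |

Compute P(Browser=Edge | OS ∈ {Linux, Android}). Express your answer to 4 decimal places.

P(OS=Linux) = 0.010 + 0.005 + 0.056 + 0.070 + 0.014 = 0.155.
P(OS=Android) = 0.078 + 0.046 + 0.085 + 0.081 + 0.023 = 0.313.
P(OS ∈ {Linux, Android}) = 0.155 + 0.313 = 0.468; P(Browser=Edge, OS ∈ {Linux, Android}) = 0.070 + 0.081 = 0.151.
P(Browser=Edge | OS ∈ {Linux, Android}) = 0.151/0.468 = 0.3226.

0.3226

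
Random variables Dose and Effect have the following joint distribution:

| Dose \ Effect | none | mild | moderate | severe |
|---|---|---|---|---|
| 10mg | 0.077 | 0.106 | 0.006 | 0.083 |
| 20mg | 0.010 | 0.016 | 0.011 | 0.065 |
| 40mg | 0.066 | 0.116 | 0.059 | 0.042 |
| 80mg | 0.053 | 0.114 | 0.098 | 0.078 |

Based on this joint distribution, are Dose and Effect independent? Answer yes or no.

P(Dose=10mg) = 0.272 and P(Effect=moderate) = 0.174, so their product is 0.04733, but P(Dose=10mg, Effect=moderate) = 0.006. Since these differ, Dose and Effect are not independent.

no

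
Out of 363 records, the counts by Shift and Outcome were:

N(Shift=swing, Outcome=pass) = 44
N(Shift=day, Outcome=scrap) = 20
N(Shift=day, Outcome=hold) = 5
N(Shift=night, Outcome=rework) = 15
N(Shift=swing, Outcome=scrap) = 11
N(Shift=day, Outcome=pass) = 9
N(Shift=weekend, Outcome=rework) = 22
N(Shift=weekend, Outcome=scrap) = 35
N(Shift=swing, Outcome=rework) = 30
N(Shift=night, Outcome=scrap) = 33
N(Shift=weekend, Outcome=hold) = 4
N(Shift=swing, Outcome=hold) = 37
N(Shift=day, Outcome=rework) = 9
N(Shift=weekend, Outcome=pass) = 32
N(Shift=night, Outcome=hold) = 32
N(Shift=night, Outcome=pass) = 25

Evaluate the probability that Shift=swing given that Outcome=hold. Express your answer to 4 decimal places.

0.4744

Total with Outcome=hold: 5 + 37 + 32 + 4 = 78.
P(Shift=swing | Outcome=hold) = 37/78 = 0.4744.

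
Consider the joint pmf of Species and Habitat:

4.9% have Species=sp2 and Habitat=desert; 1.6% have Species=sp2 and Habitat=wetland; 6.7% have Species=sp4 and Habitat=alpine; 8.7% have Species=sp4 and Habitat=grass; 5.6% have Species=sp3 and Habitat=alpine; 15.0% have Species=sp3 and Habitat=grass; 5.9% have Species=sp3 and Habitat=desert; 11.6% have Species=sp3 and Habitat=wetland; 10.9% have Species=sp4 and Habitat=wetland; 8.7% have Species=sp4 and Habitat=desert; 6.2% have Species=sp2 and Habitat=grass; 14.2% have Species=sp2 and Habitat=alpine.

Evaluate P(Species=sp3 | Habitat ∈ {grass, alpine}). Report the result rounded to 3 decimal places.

P(Habitat=grass) = 0.062 + 0.150 + 0.087 = 0.299.
P(Habitat=alpine) = 0.142 + 0.056 + 0.067 = 0.265.
P(Habitat ∈ {grass, alpine}) = 0.299 + 0.265 = 0.564; P(Species=sp3, Habitat ∈ {grass, alpine}) = 0.150 + 0.056 = 0.206.
P(Species=sp3 | Habitat ∈ {grass, alpine}) = 0.206/0.564 = 0.365.

0.365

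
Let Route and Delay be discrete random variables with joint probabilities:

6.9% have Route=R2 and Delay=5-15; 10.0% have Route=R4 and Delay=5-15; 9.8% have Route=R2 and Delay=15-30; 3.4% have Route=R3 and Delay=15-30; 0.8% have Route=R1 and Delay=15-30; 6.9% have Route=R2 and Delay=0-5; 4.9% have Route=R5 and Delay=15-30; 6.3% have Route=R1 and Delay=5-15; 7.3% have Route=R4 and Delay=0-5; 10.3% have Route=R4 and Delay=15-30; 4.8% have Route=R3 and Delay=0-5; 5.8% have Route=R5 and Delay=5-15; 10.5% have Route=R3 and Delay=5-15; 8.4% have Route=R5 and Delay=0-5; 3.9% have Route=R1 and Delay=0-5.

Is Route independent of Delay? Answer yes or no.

P(Route=R3) = 0.187 and P(Delay=5-15) = 0.395, so their product is 0.07387, but P(Route=R3, Delay=5-15) = 0.105. Since these differ, Route and Delay are not independent.

no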